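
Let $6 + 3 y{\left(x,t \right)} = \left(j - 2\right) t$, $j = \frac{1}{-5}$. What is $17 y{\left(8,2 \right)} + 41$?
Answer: $- \frac{269}{15} \approx -17.933$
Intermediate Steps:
$j = - \frac{1}{5} \approx -0.2$
$y{\left(x,t \right)} = -2 - \frac{11 t}{15}$ ($y{\left(x,t \right)} = -2 + \frac{\left(- \frac{1}{5} - 2\right) t}{3} = -2 + \frac{\left(- \frac{11}{5}\right) t}{3} = -2 - \frac{11 t}{15}$)
$17 y{\left(8,2 \right)} + 41 = 17 \left(-2 - \frac{22}{15}\right) + 41 = 17 \left(- \frac{52}{15}\right) + 41 = - \frac{884}{15} + 41 = - \frac{269}{15}$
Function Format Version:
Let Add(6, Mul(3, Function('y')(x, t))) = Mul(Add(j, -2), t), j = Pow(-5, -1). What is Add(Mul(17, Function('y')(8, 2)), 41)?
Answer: Rational(-269, 15) ≈ -17.933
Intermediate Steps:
j = Rational(-1, 5) ≈ -0.20000
Function('y')(x, t) = Add(-2, Mul(Rational(-11, 15), t)) (Function('y')(x, t) = Add(-2, Mul(Rational(1, 3), Mul(Add(Rational(-1, 5), -2), t))) = Add(-2, Mul(Rational(1, 3), Mul(Rational(-11, 5), t))) = Add(-2, Mul(Rational(-11, 15), t)))
Add(Mul(17, Function('y')(8, 2)), 41) = Add(Mul(17, Add(-2, Mul(Rational(-11, 15), 2))), 41) = Add(Mul(17, Add(-2, Rational(-22, 15))), 41) = Add(Mul(17, Rational(-52, 15)), 41) = Add(Rational(-884, 15), 41) = Rational(-269, 15)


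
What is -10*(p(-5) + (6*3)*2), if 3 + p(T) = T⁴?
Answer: -6580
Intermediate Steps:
p(T) = -3 + T⁴
-10*(p(-5) + (6*3)*2) = -10*((-3 + (-5)⁴) + (6*3)*2) = -10*((-3 + 625) + 18*2) = -10*(622 + 36) = -10*658 = -6580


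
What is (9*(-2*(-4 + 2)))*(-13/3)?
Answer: -156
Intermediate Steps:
(9*(-2*(-4 + 2)))*(-13/3) = (9*(-2*(-2)))*(-13*⅓) = (9*4)*(-13/3) = 36*(-13/3) = -156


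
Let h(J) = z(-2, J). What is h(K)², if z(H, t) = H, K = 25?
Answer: 4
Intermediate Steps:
h(J) = -2
h(K)² = (-2)² = 4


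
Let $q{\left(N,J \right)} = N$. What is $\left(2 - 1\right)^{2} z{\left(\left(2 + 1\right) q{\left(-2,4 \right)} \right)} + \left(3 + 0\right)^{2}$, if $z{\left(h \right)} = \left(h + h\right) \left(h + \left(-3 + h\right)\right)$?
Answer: $189$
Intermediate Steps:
$z{\left(h \right)} = 2 h \left(-3 + 2 h\right)$
$\left(2 - 1\right)^{2} z{\left(\left(2 + 1\right) q{\left(-2,4 \right)} \right)} + \left(3 + 0\right)^{2} = \left(2 - 1\right)^{2} \cdot 2 \left(2 + 1\right) \left(-2\right) \left(-3 + 2 \left(2 + 1\right) \left(-2\right)\right) + \left(3 + 0\right)^{2} = 1^{2} \cdot 2 \cdot 3 \left(-2\right) \left(-3 + 2 \cdot 3 \left(-2\right)\right) + 3^{2} = 1 \cdot 2 \left(-6\right) \left(-3 + 2 \left(-6\right)\right) + 9 = 1 \cdot 2 \left(-6\right) \left(-3 - 12\right) + 9 = 1 \cdot 2 \left(-6\right) \left(-15\right) + 9 = 1 \cdot 180 + 9 = 180 + 9 = 189$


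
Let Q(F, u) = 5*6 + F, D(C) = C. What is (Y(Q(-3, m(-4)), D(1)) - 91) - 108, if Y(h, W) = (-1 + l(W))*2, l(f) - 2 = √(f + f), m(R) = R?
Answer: -197 + 2*√2 ≈ -194.17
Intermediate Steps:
l(f) = 2 + √2*√f (l(f) = 2 + √(f + f) = 2 + √(2*f) = 2 + √2*√f)
Q(F, u) = 30 + F
Y(h, W) = 2 + 2*√2*√W (Y(h, W) = (-1 + (2 + √2*√W))*2 = (1 + √2*√W)*2 = 2 + 2*√2*√W)
(Y(Q(-3, m(-4)), D(1)) - 91) - 108 = ((2 + 2*√2*√1) - 91) - 108 = ((2 + 2*√2*1) - 91) - 108 = ((2 + 2*√2) - 91) - 108 = (-89 + 2*√2) - 108 = -197 + 2*√2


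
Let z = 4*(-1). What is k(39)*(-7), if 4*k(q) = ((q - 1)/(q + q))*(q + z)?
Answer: -4655/156 ≈ -29.840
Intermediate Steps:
z = -4
k(q) = (-1 + q)*(-4 + q)/(8*q) (k(q) = (((q - 1)/(q + q))*(q - 4))/4 = (((-1 + q)/((2*q)))*(-4 + q))/4 = (((-1 + q)*(1/(2*q)))*(-4 + q))/4 = (((-1 + q)/(2*q))*(-4 + q))/4 = ((-1 + q)*(-4 + q)/(2*q))/4 = (-1 + q)*(-4 + q)/(8*q))
k(39)*(-7) = ((⅛)*(4 - 1*39*(5 - 1*39))/39)*(-7) = ((⅛)*(1/39)*(4 - 1*39*(5 - 39)))*(-7) = ((⅛)*(1/39)*(4 - 1*39*(-34)))*(-7) = ((⅛)*(1/39)*(4 + 1326))*(-7) = ((⅛)*(1/39)*1330)*(-7) = (665/156)*(-7) = -4655/156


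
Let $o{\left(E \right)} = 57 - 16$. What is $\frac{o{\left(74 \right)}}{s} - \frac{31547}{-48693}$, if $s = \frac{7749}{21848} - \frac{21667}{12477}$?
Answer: $- \frac{532333545249227}{18342475029699} \approx -29.022$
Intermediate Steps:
$o{\left(E \right)} = 41$ ($o{\left(E \right)} = 57 - 16 = 41$)
$s = - \frac{376696343}{272597496}$ ($s = 7749 \cdot \frac{1}{21848} - \frac{21667}{12477} = \frac{7749}{21848} - \frac{21667}{12477} = - \frac{376696343}{272597496} \approx -1.3819$)
$\frac{o{\left(74 \right)}}{s} - \frac{31547}{-48693} = \frac{41}{- \frac{376696343}{272597496}} - \frac{31547}{-48693} = 41 \left(- \frac{272597496}{376696343}\right) - - \frac{31547}{48693} = - \frac{11176497336}{376696343} + \frac{31547}{48693} = - \frac{532333545249227}{18342475029699}$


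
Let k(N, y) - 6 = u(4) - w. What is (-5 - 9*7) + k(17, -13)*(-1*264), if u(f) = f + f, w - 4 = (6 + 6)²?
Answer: 35308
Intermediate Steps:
w = 148 (w = 4 + (6 + 6)² = 4 + 12² = 4 + 144 = 148)
u(f) = 2*f
k(N, y) = -134 (k(N, y) = 6 + (2*4 - 1*148) = 6 + (8 - 148) = 6 - 140 = -134)
(-5 - 9*7) + k(17, -13)*(-1*264) = (-5 - 9*7) - (-134)*264 = (-5 - 63) - 134*(-264) = -68 + 35376 = 35308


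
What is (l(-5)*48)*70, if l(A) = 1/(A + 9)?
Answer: 840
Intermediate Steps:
l(A) = 1/(9 + A)
(l(-5)*48)*70 = (48/(9 - 5))*70 = (48/4)*70 = ((¼)*48)*70 = 12*70 = 840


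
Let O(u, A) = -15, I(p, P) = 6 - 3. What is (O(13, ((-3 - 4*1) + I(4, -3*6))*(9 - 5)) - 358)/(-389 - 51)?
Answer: 373/440 ≈ 0.84773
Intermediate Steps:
I(p, P) = 3
(O(13, ((-3 - 4*1) + I(4, -3*6))*(9 - 5)) - 358)/(-389 - 51) = (-15 - 358)/(-389 - 51) = -373/(-440) = -373*(-1/440) = 373/440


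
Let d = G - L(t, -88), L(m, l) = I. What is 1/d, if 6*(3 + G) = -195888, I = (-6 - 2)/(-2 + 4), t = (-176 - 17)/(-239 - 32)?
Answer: -1/32647 ≈ -3.0631e-5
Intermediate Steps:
t = 193/271 (t = -193/(-271) = -193*(-1/271) = 193/271 ≈ 0.71218)
I = -4 (I = -8/2 = -8*½ = -4)
L(m, l) = -4
G = -32651 (G = -3 + (⅙)*(-195888) = -3 - 32648 = -32651)
d = -32647 (d = -32651 - 1*(-4) = -32651 + 4 = -32647)
1/d = 1/(-32647) = -1/32647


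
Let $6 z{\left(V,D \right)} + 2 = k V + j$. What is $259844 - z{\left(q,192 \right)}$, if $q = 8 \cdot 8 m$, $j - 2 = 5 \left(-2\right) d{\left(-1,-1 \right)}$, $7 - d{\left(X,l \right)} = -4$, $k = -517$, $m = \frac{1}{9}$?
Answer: $\frac{7032827}{27} \approx 2.6048 \cdot 10^{5}$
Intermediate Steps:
$m = \frac{1}{9} \approx 0.11111$
$d{\left(X,l \right)} = 11$ ($d{\left(X,l \right)} = 7 - -4 = 7 + 4 = 11$)
$j = -108$ ($j = 2 + 5 \left(-2\right) 11 = 2 - 110 = -108$)
$q = \frac{64}{9}$ ($q = 8 \cdot 8 \cdot \frac{1}{9} = 64 \cdot \frac{1}{9} = \frac{64}{9} \approx 7.1111$)
$z{\left(V,D \right)} = - \frac{55}{3} - \frac{517 V}{6}$ ($z{\left(V,D \right)} = - \frac{1}{3} + \frac{- 517 V - 108}{6} = - \frac{1}{3} + \frac{-108 - 517 V}{6} = - \frac{1}{3} - \left(18 + \frac{517 V}{6}\right) = - \frac{55}{3} - \frac{517 V}{6}$)
$259844 - z{\left(q,192 \right)} = 259844 - \left(- \frac{55}{3} - \frac{16544}{27}\right) = 259844 - - \frac{17039}{27} = 259844 + \frac{17039}{27} = \frac{7032827}{27}$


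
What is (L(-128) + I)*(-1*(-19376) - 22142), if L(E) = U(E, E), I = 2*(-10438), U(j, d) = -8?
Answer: 57765144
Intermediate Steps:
I = -20876
L(E) = -8
(L(-128) + I)*(-1*(-19376) - 22142) = (-8 - 20876)*(-1*(-19376) - 22142) = -20884*(19376 - 22142) = -20884*(-2766) = 57765144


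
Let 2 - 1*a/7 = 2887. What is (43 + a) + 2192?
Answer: -17960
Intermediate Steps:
a = -20195 (a = 14 - 7*2887 = 14 - 20209 = -20195)
(43 + a) + 2192 = (43 - 20195) + 2192 = -20152 + 2192 = -17960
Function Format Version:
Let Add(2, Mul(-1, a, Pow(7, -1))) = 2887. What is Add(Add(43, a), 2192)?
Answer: -17960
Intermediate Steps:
a = -20195 (a = Add(14, Mul(-7, 2887)) = Add(14, -20209) = -20195)
Add(Add(43, a), 2192) = Add(Add(43, -20195), 2192) = Add(-20152, 2192) = -17960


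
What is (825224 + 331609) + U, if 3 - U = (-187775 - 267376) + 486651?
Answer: 1125336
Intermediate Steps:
U = -31497 (U = 3 - ((-187775 - 267376) + 486651) = 3 - (-455151 + 486651) = 3 - 1*31500 = 3 - 31500 = -31497)
(825224 + 331609) + U = (825224 + 331609) - 31497 = 1156833 - 31497 = 1125336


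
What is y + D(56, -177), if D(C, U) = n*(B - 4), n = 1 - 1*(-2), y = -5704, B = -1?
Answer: -5719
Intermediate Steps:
n = 3 (n = 1 + 2 = 3)
D(C, U) = -15 (D(C, U) = 3*(-1 - 4) = 3*(-5) = -15)
y + D(56, -177) = -5704 - 15 = -5719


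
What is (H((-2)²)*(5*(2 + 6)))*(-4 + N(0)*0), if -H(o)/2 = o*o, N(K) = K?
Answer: 5120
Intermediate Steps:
H(o) = -2*o² (H(o) = -2*o*o = -2*o²)
(H((-2)²)*(5*(2 + 6)))*(-4 + N(0)*0) = ((-2*((-2)²)²)*(5*(2 + 6)))*(-4 + 0*0) = ((-2*4²)*(5*8))*(-4 + 0) = (-2*16*40)*(-4) = -32*40*(-4) = -1280*(-4) = 5120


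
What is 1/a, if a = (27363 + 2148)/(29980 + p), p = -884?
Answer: 29096/29511 ≈ 0.98594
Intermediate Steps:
a = 29511/29096 (a = (27363 + 2148)/(29980 - 884) = 29511/29096 ≈ 1.0143)
1/a = 1/(29511/29096) = 29096/29511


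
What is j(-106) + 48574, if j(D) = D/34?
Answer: 825705/17 ≈ 48571.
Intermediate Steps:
j(D) = D/34 (j(D) = D*(1/34) = D/34)
j(-106) + 48574 = (1/34)*(-106) + 48574 = -53/17 + 48574 = 825705/17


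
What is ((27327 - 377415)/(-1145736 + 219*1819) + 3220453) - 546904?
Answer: 666048011321/249125 ≈ 2.6735e+6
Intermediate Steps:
((27327 - 377415)/(-1145736 + 219*1819) + 3220453) - 546904 = (-350088/(-1145736 + 398361) + 3220453) - 546904 = (-350088/(-747375) + 3220453) - 546904 = (-350088*(-1/747375) + 3220453) - 546904 = (116696/249125 + 3220453) - 546904 = 802295470321/249125 - 546904 = 666048011321/249125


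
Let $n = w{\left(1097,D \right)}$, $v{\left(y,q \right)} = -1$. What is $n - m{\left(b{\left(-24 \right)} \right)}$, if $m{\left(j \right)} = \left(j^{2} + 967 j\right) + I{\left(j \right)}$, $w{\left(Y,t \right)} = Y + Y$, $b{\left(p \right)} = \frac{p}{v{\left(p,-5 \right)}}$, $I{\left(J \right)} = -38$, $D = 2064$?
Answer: $-21552$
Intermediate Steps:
$b{\left(p \right)} = - p$ ($b{\left(p \right)} = \frac{p}{-1} = p \left(-1\right) = - p$)
$w{\left(Y,t \right)} = 2 Y$
$m{\left(j \right)} = -38 + j^{2} + 967 j$ ($m{\left(j \right)} = \left(j^{2} + 967 j\right) - 38 = -38 + j^{2} + 967 j$)
$n = 2194$ ($n = 2 \cdot 1097 = 2194$)
$n - m{\left(b{\left(-24 \right)} \right)} = 2194 - \left(-38 + \left(\left(-1\right) \left(-24\right)\right)^{2} + 967 \left(\left(-1\right) \left(-24\right)\right)\right) = 2194 - \left(-38 + 24^{2} + 967 \cdot 24\right) = 2194 - \left(-38 + 576 + 23208\right) = 2194 - 23746 = -21552$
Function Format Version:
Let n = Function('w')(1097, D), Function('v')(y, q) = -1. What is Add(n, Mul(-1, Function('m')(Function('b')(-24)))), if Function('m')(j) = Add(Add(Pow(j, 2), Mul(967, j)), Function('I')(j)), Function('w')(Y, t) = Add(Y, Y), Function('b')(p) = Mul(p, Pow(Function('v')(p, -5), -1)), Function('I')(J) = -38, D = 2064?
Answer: -21552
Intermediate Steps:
Function('b')(p) = Mul(-1, p) (Function('b')(p) = Mul(p, Pow(-1, -1)) = Mul(p, -1) = Mul(-1, p))
Function('w')(Y, t) = Mul(2, Y)
Function('m')(j) = Add(-38, Pow(j, 2), Mul(967, j)) (Function('m')(j) = Add(Add(Pow(j, 2), Mul(967, j)), -38) = Add(-38, Pow(j, 2), Mul(967, j)))
n = 2194 (n = Mul(2, 1097) = 2194)
Add(n, Mul(-1, Function('m')(Function('b')(-24)))) = Add(2194, Mul(-1, Add(-38, Pow(Mul(-1, -24), 2), Mul(967, Mul(-1, -24))))) = Add(2194, Mul(-1, Add(-38, Pow(24, 2), Mul(967, 24)))) = Add(2194, Mul(-1, Add(-38, 576, 23208))) = Add(2194, Mul(-1, 23746)) = Add(2194, -23746) = -21552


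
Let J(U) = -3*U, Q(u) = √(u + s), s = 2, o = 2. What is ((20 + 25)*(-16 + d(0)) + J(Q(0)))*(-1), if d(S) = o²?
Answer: 540 + 3*√2 ≈ 544.24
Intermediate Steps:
d(S) = 4 (d(S) = 2² = 4)
Q(u) = √(2 + u) (Q(u) = √(u + 2) = √(2 + u))
((20 + 25)*(-16 + d(0)) + J(Q(0)))*(-1) = ((20 + 25)*(-16 + 4) - 3*√(2 + 0))*(-1) = (45*(-12) - 3*√2)*(-1) = (-540 - 3*√2)*(-1) = 540 + 3*√2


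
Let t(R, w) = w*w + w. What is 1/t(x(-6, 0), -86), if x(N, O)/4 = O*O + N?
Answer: 1/7310 ≈ 0.00013680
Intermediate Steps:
x(N, O) = 4*N + 4*O² (x(N, O) = 4*(O*O + N) = 4*(O² + N) = 4*(N + O²) = 4*N + 4*O²)
t(R, w) = w + w² (t(R, w) = w² + w = w + w²)
1/t(x(-6, 0), -86) = 1/(-86*(1 - 86)) = 1/(-86*(-85)) = 1/7310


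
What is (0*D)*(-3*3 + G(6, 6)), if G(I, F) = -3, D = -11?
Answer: 0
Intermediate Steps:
(0*D)*(-3*3 + G(6, 6)) = (0*(-11))*(-3*3 - 3) = 0*(-9 - 3) = 0*(-12) = 0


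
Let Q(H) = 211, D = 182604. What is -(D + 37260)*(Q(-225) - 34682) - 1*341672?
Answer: 7578590272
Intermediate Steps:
-(D + 37260)*(Q(-225) - 34682) - 1*341672 = -(182604 + 37260)*(211 - 34682) - 1*341672 = -219864*(-34471) - 341672 = -1*(-7578931944) - 341672 = 7578931944 - 341672 = 7578590272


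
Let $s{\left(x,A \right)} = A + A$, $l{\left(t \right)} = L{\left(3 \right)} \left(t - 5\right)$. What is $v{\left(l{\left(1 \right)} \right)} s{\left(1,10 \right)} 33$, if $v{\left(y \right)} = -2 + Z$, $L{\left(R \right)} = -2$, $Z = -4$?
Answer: $-3960$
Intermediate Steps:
$l{\left(t \right)} = 10 - 2 t$ ($l{\left(t \right)} = - 2 \left(t - 5\right) = - 2 \left(-5 + t\right) = 10 - 2 t$)
$s{\left(x,A \right)} = 2 A$
$v{\left(y \right)} = -6$ ($v{\left(y \right)} = -2 - 4 = -6$)
$v{\left(l{\left(1 \right)} \right)} s{\left(1,10 \right)} 33 = - 6 \cdot 2 \cdot 10 \cdot 33 = \left(-6\right) 20 \cdot 33 = \left(-120\right) 33 = -3960$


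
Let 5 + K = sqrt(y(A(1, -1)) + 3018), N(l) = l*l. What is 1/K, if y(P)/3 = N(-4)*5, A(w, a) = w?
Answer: 5/3233 + 3*sqrt(362)/3233 ≈ 0.019202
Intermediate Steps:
N(l) = l**2
y(P) = 240 (y(P) = 3*((-4)**2*5) = 3*(16*5) = 3*80 = 240)
K = -5 + 3*sqrt(362) (K = -5 + sqrt(240 + 3018) = -5 + sqrt(3258) = -5 + 3*sqrt(362) ≈ 52.079)
1/K = 1/(-5 + 3*sqrt(362))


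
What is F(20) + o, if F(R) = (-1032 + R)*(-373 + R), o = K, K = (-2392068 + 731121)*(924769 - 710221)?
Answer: -356352499720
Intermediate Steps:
K = -356352856956 (K = -1660947*214548 = -356352856956)
o = -356352856956
F(20) + o = (384936 + 20² - 1405*20) - 356352856956 = (384936 + 400 - 28100) - 356352856956 = 357236 - 356352856956 = -356352499720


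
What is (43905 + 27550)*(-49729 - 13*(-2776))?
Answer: -974717655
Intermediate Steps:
(43905 + 27550)*(-49729 - 13*(-2776)) = 71455*(-49729 + 36088) = 71455*(-13641) = -974717655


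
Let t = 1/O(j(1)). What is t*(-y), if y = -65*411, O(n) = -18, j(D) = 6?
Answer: -8905/6 ≈ -1484.2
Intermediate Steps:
y = -26715
t = -1/18 (t = 1/(-18) = -1/18 ≈ -0.055556)
t*(-y) = -(-1)*(-26715)/18 = -1/18*26715 = -8905/6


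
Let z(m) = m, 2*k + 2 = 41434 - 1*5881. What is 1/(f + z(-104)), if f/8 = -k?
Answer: -1/142308 ≈ -7.0270e-6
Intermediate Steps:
k = 35551/2 (k = -1 + (41434 - 1*5881)/2 = -1 + (41434 - 5881)/2 = -1 + (1/2)*35553 = -1 + 35553/2 = 35551/2 ≈ 17776.)
f = -142204 (f = 8*(-1*35551/2) = 8*(-35551/2) = -142204)
1/(f + z(-104)) = 1/(-142204 - 104) = 1/(-142308) = -1/142308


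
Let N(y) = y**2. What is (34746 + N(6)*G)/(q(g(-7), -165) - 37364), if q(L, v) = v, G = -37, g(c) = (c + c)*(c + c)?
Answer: -33414/37529 ≈ -0.89035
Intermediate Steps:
g(c) = 4*c**2 (g(c) = (2*c)*(2*c) = 4*c**2)
(34746 + N(6)*G)/(q(g(-7), -165) - 37364) = (34746 + 6**2*(-37))/(-165 - 37364) = (34746 + 36*(-37))/(-37529) = (34746 - 1332)*(-1/37529) = 33414*(-1/37529) = -33414/37529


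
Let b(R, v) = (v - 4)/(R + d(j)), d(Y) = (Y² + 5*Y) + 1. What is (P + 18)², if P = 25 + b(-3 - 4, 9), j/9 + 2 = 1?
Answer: 67081/36 ≈ 1863.4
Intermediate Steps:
j = -9 (j = -18 + 9*1 = -18 + 9 = -9)
d(Y) = 1 + Y² + 5*Y
b(R, v) = (-4 + v)/(37 + R) (b(R, v) = (v - 4)/(R + (1 + (-9)² + 5*(-9))) = (-4 + v)/(R + (1 + 81 - 45)) = (-4 + v)/(R + 37) = (-4 + v)/(37 + R))
P = 151/6 (P = 25 + (-4 + 9)/(37 + (-3 - 4)) = 25 + 5/(37 - 7) = 25 + 5/30 = 25 + (1/30)*5 = 25 + ⅙ = 151/6 ≈ 25.167)
(P + 18)² = (151/6 + 18)² = (259/6)² = 67081/36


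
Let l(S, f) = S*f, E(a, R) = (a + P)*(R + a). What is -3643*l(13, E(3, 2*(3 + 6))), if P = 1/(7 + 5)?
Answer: -12265981/4 ≈ -3.0665e+6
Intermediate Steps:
P = 1/12 ≈ 0.083333
E(a, R) = (1/12 + a)*(R + a) (E(a, R) = (a + 1/12)*(R + a) = (1/12 + a)*(R + a))
-3643*l(13, E(3, 2*(3 + 6))) = -47359*(3² + (2*(3 + 6))/12 + (1/12)*3 + (2*(3 + 6))*3) = -47359*(9 + (2*9)/12 + ¼ + (2*9)*3) = -47359*(9 + (1/12)*18 + ¼ + 18*3) = -47359*(9 + 3/2 + ¼ + 54) = -47359*259/4 = -3643*3367/4 = -12265981/4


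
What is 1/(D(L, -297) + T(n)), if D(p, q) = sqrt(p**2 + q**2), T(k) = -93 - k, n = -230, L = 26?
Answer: -137/70116 + sqrt(88885)/70116 ≈ 0.0022981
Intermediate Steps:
1/(D(L, -297) + T(n)) = 1/(sqrt(26**2 + (-297)**2) + (-93 - 1*(-230))) = 1/(sqrt(676 + 88209) + (-93 + 230)) = 1/(sqrt(88885) + 137) = 1/(137 + sqrt(88885))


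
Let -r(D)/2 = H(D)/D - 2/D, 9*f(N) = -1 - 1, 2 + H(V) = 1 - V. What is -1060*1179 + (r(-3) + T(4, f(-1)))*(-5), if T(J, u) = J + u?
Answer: -11247830/9 ≈ -1.2498e+6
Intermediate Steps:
H(V) = -1 - V (H(V) = -2 + (1 - V) = -1 - V)
f(N) = -2/9 (f(N) = (-1 - 1)/9 = (⅑)*(-2) = -2/9)
r(D) = 4/D - 2*(-1 - D)/D (r(D) = -2*((-1 - D)/D - 2/D) = -2*(-2/D + (-1 - D)/D) = 4/D - 2*(-1 - D)/D)
-1060*1179 + (r(-3) + T(4, f(-1)))*(-5) = -1060*1179 + ((2 + 6/(-3)) + (4 - 2/9))*(-5) = -1249740 + ((2 + 6*(-⅓)) + 34/9)*(-5) = -1249740 + ((2 - 2) + 34/9)*(-5) = -1249740 + (0 + 34/9)*(-5) = -1249740 + (34/9)*(-5) = -1249740 - 170/9 = -11247830/9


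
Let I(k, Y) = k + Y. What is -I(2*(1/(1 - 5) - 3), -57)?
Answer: 127/2 ≈ 63.500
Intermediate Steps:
I(k, Y) = Y + k
-I(2*(1/(1 - 5) - 3), -57) = -(-57 + 2*(1/(1 - 5) - 3)) = -(-57 + 2*(1/(-4) - 3)) = -(-57 + 2*(-1/4 - 3)) = -(-57 + 2*(-13/4)) = -(-57 - 13/2) = -1*(-127/2) = 127/2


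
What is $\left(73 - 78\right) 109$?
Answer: $-545$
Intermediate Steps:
$\left(73 - 78\right) 109 = \left(-5\right) 109 = -545$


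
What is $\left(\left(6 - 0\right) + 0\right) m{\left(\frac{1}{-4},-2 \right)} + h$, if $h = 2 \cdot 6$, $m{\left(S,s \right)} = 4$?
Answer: $36$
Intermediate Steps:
$h = 12$
$\left(\left(6 - 0\right) + 0\right) m{\left(\frac{1}{-4},-2 \right)} + h = \left(\left(6 - 0\right) + 0\right) 4 + 12 = \left(\left(6 + 0\right) + 0\right) 4 + 12 = \left(6 + 0\right) 4 + 12 = 6 \cdot 4 + 12 = 24 + 12 = 36$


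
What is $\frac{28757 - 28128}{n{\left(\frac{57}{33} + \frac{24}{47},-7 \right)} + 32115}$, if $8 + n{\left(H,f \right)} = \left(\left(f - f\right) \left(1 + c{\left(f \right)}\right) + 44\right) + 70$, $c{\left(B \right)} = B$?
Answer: $\frac{629}{32221} \approx 0.019521$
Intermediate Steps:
$n{\left(H,f \right)} = 106$ ($n{\left(H,f \right)} = -8 + \left(\left(\left(f - f\right) \left(1 + f\right) + 44\right) + 70\right) = -8 + \left(\left(0 \left(1 + f\right) + 44\right) + 70\right) = -8 + \left(\left(0 + 44\right) + 70\right) = -8 + \left(44 + 70\right) = -8 + 114 = 106$)
$\frac{28757 - 28128}{n{\left(\frac{57}{33} + \frac{24}{47},-7 \right)} + 32115} = \frac{28757 - 28128}{106 + 32115} = \frac{629}{32221}$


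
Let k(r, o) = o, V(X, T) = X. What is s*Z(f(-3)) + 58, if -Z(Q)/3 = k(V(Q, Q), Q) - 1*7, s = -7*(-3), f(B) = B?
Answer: 688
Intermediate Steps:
s = 21
Z(Q) = 21 - 3*Q (Z(Q) = -3*(Q - 1*7) = -3*(Q - 7) = -3*(-7 + Q) = 21 - 3*Q)
s*Z(f(-3)) + 58 = 21*(21 - 3*(-3)) + 58 = 21*(21 + 9) + 58 = 21*30 + 58 = 630 + 58 = 688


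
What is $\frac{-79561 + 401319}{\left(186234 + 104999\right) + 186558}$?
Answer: $\frac{321758}{477791} \approx 0.67343$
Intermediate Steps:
$\frac{-79561 + 401319}{\left(186234 + 104999\right) + 186558} = \frac{321758}{291233 + 186558} = \frac{321758}{477791}$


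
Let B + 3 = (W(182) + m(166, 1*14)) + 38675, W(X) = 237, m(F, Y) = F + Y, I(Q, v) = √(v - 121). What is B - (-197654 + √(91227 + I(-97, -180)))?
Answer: 236743 - √(91227 + I*√301) ≈ 2.3644e+5 - 0.02872*I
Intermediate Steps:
I(Q, v) = √(-121 + v)
B = 39089 (B = -3 + ((237 + (166 + 1*14)) + 38675) = -3 + ((237 + (166 + 14)) + 38675) = -3 + ((237 + 180) + 38675) = -3 + (417 + 38675) = -3 + 39092 = 39089)
B - (-197654 + √(91227 + I(-97, -180))) = 39089 - (-197654 + √(91227 + √(-121 - 180))) = 39089 - (-197654 + √(91227 + √(-301))) = 39089 - (-197654 + √(91227 + I*√301)) = 39089 + (197654 - √(91227 + I*√301)) = 236743 - √(91227 + I*√301)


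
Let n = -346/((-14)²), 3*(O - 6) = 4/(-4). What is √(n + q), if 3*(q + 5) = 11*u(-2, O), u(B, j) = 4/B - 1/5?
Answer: I*√654090/210 ≈ 3.8512*I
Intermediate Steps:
O = 17/3 (O = 6 + (4/(-4))/3 = 6 + (4*(-¼))/3 = 6 + (⅓)*(-1) = 6 - ⅓ = 17/3 ≈ 5.6667)
u(B, j) = -⅕ + 4/B (u(B, j) = 4/B - 1*⅕ = 4/B - ⅕ = -⅕ + 4/B)
q = -196/15 (q = -5 + (11*((⅕)*(20 - 1*(-2))/(-2)))/3 = -5 + (11*((⅕)*(-½)*(20 + 2)))/3 = -5 + (11*((⅕)*(-½)*22))/3 = -5 + (11*(-11/5))/3 = -5 + (⅓)*(-121/5) = -5 - 121/15 = -196/15 ≈ -13.067)
n = -173/98 (n = -346/196 = -346*1/196 = -173/98 ≈ -1.7653)
√(n + q) = √(-173/98 - 196/15) = √(-21803/1470) = I*√654090/210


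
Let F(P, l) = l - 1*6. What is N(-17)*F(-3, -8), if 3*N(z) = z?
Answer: 238/3 ≈ 79.333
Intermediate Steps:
N(z) = z/3
F(P, l) = -6 + l (F(P, l) = l - 6 = -6 + l)
N(-17)*F(-3, -8) = ((1/3)*(-17))*(-6 - 8) = -17/3*(-14) = 238/3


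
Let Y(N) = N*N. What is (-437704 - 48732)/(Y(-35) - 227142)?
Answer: 486436/225917 ≈ 2.1532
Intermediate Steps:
Y(N) = N**2
(-437704 - 48732)/(Y(-35) - 227142) = (-437704 - 48732)/((-35)**2 - 227142) = -486436/(1225 - 227142) = -486436/(-225917) = -486436*(-1/225917) = 486436/225917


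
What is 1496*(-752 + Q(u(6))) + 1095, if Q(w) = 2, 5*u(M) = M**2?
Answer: -1120905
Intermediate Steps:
u(M) = M**2/5
1496*(-752 + Q(u(6))) + 1095 = 1496*(-752 + 2) + 1095 = 1496*(-750) + 1095 = -1122000 + 1095 = -1120905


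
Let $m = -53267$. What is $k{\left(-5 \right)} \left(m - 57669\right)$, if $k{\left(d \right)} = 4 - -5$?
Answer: $-998424$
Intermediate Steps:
$k{\left(d \right)} = 9$ ($k{\left(d \right)} = 4 + 5 = 9$)
$k{\left(-5 \right)} \left(m - 57669\right) = 9 \left(-53267 - 57669\right) = 9 \left(-110936\right) = -998424$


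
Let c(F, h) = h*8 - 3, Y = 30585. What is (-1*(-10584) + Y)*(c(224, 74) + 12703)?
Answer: 547218348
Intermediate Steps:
c(F, h) = -3 + 8*h (c(F, h) = 8*h - 3 = -3 + 8*h)
(-1*(-10584) + Y)*(c(224, 74) + 12703) = (-1*(-10584) + 30585)*((-3 + 8*74) + 12703) = (10584 + 30585)*((-3 + 592) + 12703) = 41169*(589 + 12703) = 41169*13292 = 547218348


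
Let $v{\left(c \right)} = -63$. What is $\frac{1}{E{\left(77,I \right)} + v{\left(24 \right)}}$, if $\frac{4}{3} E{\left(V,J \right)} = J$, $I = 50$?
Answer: $- \frac{2}{51} \approx -0.039216$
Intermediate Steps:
$E{\left(V,J \right)} = \frac{3 J}{4}$
$\frac{1}{E{\left(77,I \right)} + v{\left(24 \right)}} = \frac{1}{\frac{3}{4} \cdot 50 - 63} = \frac{1}{\frac{75}{2} - 63} = \frac{1}{- \frac{51}{2}} = - \frac{2}{51}$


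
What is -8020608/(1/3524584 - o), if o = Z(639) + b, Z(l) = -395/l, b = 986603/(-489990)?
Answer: -1475203659522194488320/484034325644323 ≈ -3.0477e+6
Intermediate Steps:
b = -986603/489990 (b = 986603*(-1/489990) = -986603/489990 ≈ -2.0135)
o = -274661789/104367870 (o = -395/639 - 986603/489990 = -274661789/104367870 ≈ -2.6317)
-8020608/(1/3524584 - o) = -8020608/(1/3524584 - 1*(-274661789/104367870)) = -8020608/(1/3524584 + 274661789/104367870) = -8020608/484034325644323/183926662358040 = -8020608*183926662358040/484034325644323 = -1475203659522194488320/484034325644323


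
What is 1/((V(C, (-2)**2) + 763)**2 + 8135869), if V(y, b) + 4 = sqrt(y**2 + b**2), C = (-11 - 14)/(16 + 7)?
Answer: 270885067559/2359940587483678453 - 6156502*sqrt(9089)/7079821762451035359 ≈ 1.1470e-7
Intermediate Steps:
C = -25/23 ≈ -1.0870
V(y, b) = -4 + sqrt(b**2 + y**2) (V(y, b) = -4 + sqrt(y**2 + b**2) = -4 + sqrt(b**2 + y**2))
1/((V(C, (-2)**2) + 763)**2 + 8135869) = 1/(((-4 + sqrt(((-2)**2)**2 + (-25/23)**2)) + 763)**2 + 8135869) = 1/(((-4 + sqrt(4**2 + 625/529)) + 763)**2 + 8135869) = 1/(((-4 + sqrt(16 + 625/529)) + 763)**2 + 8135869) = 1/(((-4 + sqrt(9089/529)) + 763)**2 + 8135869) = 1/(((-4 + sqrt(9089)/23) + 763)**2 + 8135869) = 1/((759 + sqrt(9089)/23)**2 + 8135869) = 1/(8135869 + (759 + sqrt(9089)/23)**2)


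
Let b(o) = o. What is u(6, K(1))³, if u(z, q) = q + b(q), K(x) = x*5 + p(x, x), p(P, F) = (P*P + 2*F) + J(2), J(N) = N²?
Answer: 13824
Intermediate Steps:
p(P, F) = 4 + P² + 2*F (p(P, F) = (P*P + 2*F) + 2² = (P² + 2*F) + 4 = 4 + P² + 2*F)
K(x) = 4 + x² + 7*x (K(x) = x*5 + (4 + x² + 2*x) = 5*x + (4 + x² + 2*x) = 4 + x² + 7*x)
u(z, q) = 2*q (u(z, q) = q + q = 2*q)
u(6, K(1))³ = (2*(4 + 1² + 7*1))³ = (2*(4 + 1 + 7))³ = (2*12)³ = 24³ = 13824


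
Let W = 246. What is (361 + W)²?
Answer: 368449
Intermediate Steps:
(361 + W)² = (361 + 246)² = 607² = 368449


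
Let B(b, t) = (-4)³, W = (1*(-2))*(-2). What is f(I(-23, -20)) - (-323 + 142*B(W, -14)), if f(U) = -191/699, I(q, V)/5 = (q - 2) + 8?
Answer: 6578098/699 ≈ 9410.7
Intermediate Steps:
W = 4 (W = -2*(-2) = 4)
I(q, V) = 30 + 5*q (I(q, V) = 5*((q - 2) + 8) = 5*((-2 + q) + 8) = 5*(6 + q) = 30 + 5*q)
B(b, t) = -64
f(U) = -191/699 (f(U) = -191*1/699 = -191/699)
f(I(-23, -20)) - (-323 + 142*B(W, -14)) = -191/699 - (-323 + 142*(-64)) = -191/699 - (-323 - 9088) = -191/699 - 1*(-9411) = -191/699 + 9411 = 6578098/699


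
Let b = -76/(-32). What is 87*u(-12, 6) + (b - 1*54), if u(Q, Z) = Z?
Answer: 3763/8 ≈ 470.38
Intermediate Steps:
b = 19/8 (b = -76*(-1/32) = 19/8 ≈ 2.3750)
87*u(-12, 6) + (b - 1*54) = 87*6 + (19/8 - 1*54) = 522 + (19/8 - 54) = 522 - 413/8 = 3763/8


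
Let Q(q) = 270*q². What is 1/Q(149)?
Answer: 1/5994270 ≈ 1.6683e-7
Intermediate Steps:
1/Q(149) = 1/(270*149²) = 1/(270*22201) = 1/5994270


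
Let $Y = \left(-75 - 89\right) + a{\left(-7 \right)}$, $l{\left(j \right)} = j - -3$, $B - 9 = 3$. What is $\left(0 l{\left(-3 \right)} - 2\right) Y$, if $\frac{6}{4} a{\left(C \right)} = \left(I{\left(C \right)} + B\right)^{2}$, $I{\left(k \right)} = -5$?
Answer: $\frac{788}{3} \approx 262.67$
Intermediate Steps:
$B = 12$ ($B = 9 + 3 = 12$)
$l{\left(j \right)} = 3 + j$ ($l{\left(j \right)} = j + 3 = 3 + j$)
$a{\left(C \right)} = \frac{98}{3}$ ($a{\left(C \right)} = \frac{2 \left(-5 + 12\right)^{2}}{3} = \frac{2 \cdot 7^{2}}{3} = \frac{2}{3} \cdot 49 = \frac{98}{3}$)
$Y = - \frac{394}{3}$ ($Y = \left(-75 - 89\right) + \frac{98}{3} = -164 + \frac{98}{3} = - \frac{394}{3} \approx -131.33$)
$\left(0 l{\left(-3 \right)} - 2\right) Y = \left(0 \left(3 - 3\right) - 2\right) \left(- \frac{394}{3}\right) = \left(0 \cdot 0 - 2\right) \left(- \frac{394}{3}\right) = \left(0 - 2\right) \left(- \frac{394}{3}\right) = \left(-2\right) \left(- \frac{394}{3}\right) = \frac{788}{3}$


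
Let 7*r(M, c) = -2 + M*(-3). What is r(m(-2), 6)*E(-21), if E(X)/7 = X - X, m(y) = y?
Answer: 0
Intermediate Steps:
E(X) = 0 (E(X) = 7*(X - X) = 7*0 = 0)
r(M, c) = -2/7 - 3*M/7 (r(M, c) = (-2 + M*(-3))/7 = (-2 - 3*M)/7 = -2/7 - 3*M/7)
r(m(-2), 6)*E(-21) = (-2/7 - 3/7*(-2))*0 = (-2/7 + 6/7)*0 = (4/7)*0 = 0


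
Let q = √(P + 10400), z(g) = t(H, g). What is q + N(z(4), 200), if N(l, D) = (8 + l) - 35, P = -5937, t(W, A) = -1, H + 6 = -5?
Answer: -28 + √4463 ≈ 38.806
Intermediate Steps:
H = -11 (H = -6 - 5 = -11)
z(g) = -1
N(l, D) = -27 + l
q = √4463 (q = √(-5937 + 10400) = √4463 ≈ 66.806)
q + N(z(4), 200) = √4463 + (-27 - 1) = √4463 - 28 = -28 + √4463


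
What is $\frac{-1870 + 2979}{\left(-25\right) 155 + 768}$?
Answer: $- \frac{1109}{3107} \approx -0.35694$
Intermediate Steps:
$\frac{-1870 + 2979}{\left(-25\right) 155 + 768} = \frac{1109}{-3875 + 768} = \frac{1109}{-3107} = 1109 \left(- \frac{1}{3107}\right) = - \frac{1109}{3107}$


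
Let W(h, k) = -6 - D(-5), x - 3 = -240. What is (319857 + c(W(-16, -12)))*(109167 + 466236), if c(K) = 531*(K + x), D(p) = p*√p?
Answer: 109800702072 + 1527694965*I*√5 ≈ 1.098e+11 + 3.416e+9*I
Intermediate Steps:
D(p) = p^(3/2)
x = -237 (x = 3 - 240 = -237)
W(h, k) = -6 + 5*I*√5 (W(h, k) = -6 - (-5)^(3/2) = -6 - (-5)*I*√5 = -6 + 5*I*√5)
c(K) = -125847 + 531*K (c(K) = 531*(K - 237) = 531*(-237 + K) = -125847 + 531*K)
(319857 + c(W(-16, -12)))*(109167 + 466236) = (319857 + (-125847 + 531*(-6 + 5*I*√5)))*(109167 + 466236) = (319857 + (-125847 + (-3186 + 2655*I*√5)))*575403 = (319857 + (-129033 + 2655*I*√5))*575403 = (190824 + 2655*I*√5)*575403 = 109800702072 + 1527694965*I*√5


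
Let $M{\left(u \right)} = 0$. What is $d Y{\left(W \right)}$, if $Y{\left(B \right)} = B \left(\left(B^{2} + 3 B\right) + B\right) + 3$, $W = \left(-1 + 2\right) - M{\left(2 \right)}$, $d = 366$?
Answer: $2928$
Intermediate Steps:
$W = 1$ ($W = \left(-1 + 2\right) - 0 = 1 + 0 = 1$)
$Y{\left(B \right)} = 3 + B \left(B^{2} + 4 B\right)$ ($Y{\left(B \right)} = B \left(B^{2} + 4 B\right) + 3 = 3 + B \left(B^{2} + 4 B\right)$)
$d Y{\left(W \right)} = 366 \left(3 + 1^{3} + 4 \cdot 1^{2}\right) = 366 \left(3 + 1 + 4 \cdot 1\right) = 366 \left(3 + 1 + 4\right) = 366 \cdot 8 = 2928$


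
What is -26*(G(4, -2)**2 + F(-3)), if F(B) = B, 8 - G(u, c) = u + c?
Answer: -858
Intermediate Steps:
G(u, c) = 8 - c - u (G(u, c) = 8 - (u + c) = 8 - (c + u) = 8 + (-c - u) = 8 - c - u)
-26*(G(4, -2)**2 + F(-3)) = -26*((8 - 1*(-2) - 1*4)**2 - 3) = -26*((8 + 2 - 4)**2 - 3) = -26*(6**2 - 3) = -26*(36 - 3) = -26*33 = -858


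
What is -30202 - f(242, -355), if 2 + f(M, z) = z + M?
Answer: -30087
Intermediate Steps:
f(M, z) = -2 + M + z (f(M, z) = -2 + (z + M) = -2 + (M + z) = -2 + M + z)
-30202 - f(242, -355) = -30202 - (-2 + 242 - 355) = -30202 - 1*(-115) = -30202 + 115 = -30087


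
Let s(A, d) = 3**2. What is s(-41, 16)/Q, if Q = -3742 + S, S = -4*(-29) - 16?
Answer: -3/1214 ≈ -0.0024712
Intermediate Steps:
S = 100 (S = 116 - 16 = 100)
Q = -3642 (Q = -3742 + 100 = -3642)
s(A, d) = 9
s(-41, 16)/Q = 9/(-3642) = 9*(-1/3642) = -3/1214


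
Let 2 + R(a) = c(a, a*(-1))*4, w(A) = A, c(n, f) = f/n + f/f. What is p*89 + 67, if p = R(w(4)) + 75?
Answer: 6564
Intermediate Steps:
c(n, f) = 1 + f/n (c(n, f) = f/n + 1 = 1 + f/n)
R(a) = -2 (R(a) = -2 + ((a*(-1) + a)/a)*4 = -2 + ((-a + a)/a)*4 = -2 + (0/a)*4 = -2 + 0*4 = -2 + 0 = -2)
p = 73 (p = -2 + 75 = 73)
p*89 + 67 = 73*89 + 67 = 6497 + 67 = 6564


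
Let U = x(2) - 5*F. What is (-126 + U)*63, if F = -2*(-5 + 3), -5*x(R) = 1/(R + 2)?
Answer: -184023/20 ≈ -9201.2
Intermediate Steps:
x(R) = -1/(5*(2 + R)) (x(R) = -1/(5*(R + 2)) = -1/(5*(2 + R)))
F = 4 (F = -2*(-2) = 4)
U = -401/20 (U = -1/(10 + 5*2) - 5*4 = -1/(10 + 10) - 20 = -1/20 - 20 = -401/20 ≈ -20.050)
(-126 + U)*63 = (-126 - 401/20)*63 = -2921/20*63 = -184023/20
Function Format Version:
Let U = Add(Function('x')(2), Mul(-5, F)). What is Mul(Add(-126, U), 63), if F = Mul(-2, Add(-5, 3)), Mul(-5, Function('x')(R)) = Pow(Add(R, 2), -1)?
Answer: Rational(-184023, 20) ≈ -9201.2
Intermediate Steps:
Function('x')(R) = Mul(Rational(-1, 5), Pow(Add(2, R), -1)) (Function('x')(R) = Mul(Rational(-1, 5), Pow(Add(R, 2), -1)) = Mul(Rational(-1, 5), Pow(Add(2, R), -1)))
F = 4 (F = Mul(-2, -2) = 4)
U = Rational(-401, 20) (U = Add(Mul(-1, Pow(Add(10, Mul(5, 2)), -1)), Mul(-5, 4)) = Add(Mul(-1, Pow(Add(10, 10), -1)), -20) = Add(Mul(-1, Pow(20, -1)), -20) = Add(Mul(-1, Rational(1, 20)), -20) = Add(Rational(-1, 20), -20) = Rational(-401, 20) ≈ -20.050)
Mul(Add(-126, U), 63) = Mul(Add(-126, Rational(-401, 20)), 63) = Mul(Rational(-2921, 20), 63) = Rational(-184023, 20)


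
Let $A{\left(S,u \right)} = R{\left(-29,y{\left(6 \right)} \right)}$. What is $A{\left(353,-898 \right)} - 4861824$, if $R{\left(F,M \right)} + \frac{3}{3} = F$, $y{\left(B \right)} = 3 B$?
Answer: $-4861854$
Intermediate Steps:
$R{\left(F,M \right)} = -1 + F$
$A{\left(S,u \right)} = -30$ ($A{\left(S,u \right)} = -1 - 29 = -30$)
$A{\left(353,-898 \right)} - 4861824 = -30 - 4861824 = -4861854$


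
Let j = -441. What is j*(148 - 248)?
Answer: 44100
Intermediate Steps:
j*(148 - 248) = -441*(148 - 248) = -441*(-100) = 44100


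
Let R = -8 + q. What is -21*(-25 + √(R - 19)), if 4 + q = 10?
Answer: 525 - 21*I*√21 ≈ 525.0 - 96.234*I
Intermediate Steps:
q = 6 (q = -4 + 10 = 6)
R = -2 (R = -8 + 6 = -2)
-21*(-25 + √(R - 19)) = -21*(-25 + √(-2 - 19)) = -21*(-25 + √(-21)) = -21*(-25 + I*√21) = 525 - 21*I*√21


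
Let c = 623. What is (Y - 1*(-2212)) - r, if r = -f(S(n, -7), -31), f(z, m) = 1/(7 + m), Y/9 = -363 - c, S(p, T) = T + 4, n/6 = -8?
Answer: -159889/24 ≈ -6662.0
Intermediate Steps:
n = -48 (n = 6*(-8) = -48)
S(p, T) = 4 + T
Y = -8874 (Y = 9*(-363 - 1*623) = 9*(-363 - 623) = 9*(-986) = -8874)
r = 1/24 (r = -1/(7 - 31) = -1/(-24) = -1*(-1/24) = 1/24 ≈ 0.041667)
(Y - 1*(-2212)) - r = (-8874 - 1*(-2212)) - 1*1/24 = (-8874 + 2212) - 1/24 = -6662 - 1/24 = -159889/24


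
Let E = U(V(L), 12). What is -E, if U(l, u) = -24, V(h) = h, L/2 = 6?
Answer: 24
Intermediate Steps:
L = 12 (L = 2*6 = 12)
E = -24
-E = -1*(-24) = 24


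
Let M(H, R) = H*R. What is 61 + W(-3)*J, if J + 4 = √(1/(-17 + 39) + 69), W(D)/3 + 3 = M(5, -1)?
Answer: 157 - 84*√682/11 ≈ -42.425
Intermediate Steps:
W(D) = -24 (W(D) = -9 + 3*(5*(-1)) = -9 + 3*(-5) = -9 - 15 = -24)
J = -4 + 7*√682/22 (J = -4 + √(1/(-17 + 39) + 69) = -4 + √(1/22 + 69) = -4 + √(1519/22) = -4 + 7*√682/22 ≈ 4.3094)
61 + W(-3)*J = 61 - 24*(-4 + 7*√682/22) = 61 + (96 - 84*√682/11) = 157 - 84*√682/11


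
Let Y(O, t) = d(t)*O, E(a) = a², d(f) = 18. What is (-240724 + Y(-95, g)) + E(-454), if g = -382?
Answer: -36318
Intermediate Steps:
Y(O, t) = 18*O
(-240724 + Y(-95, g)) + E(-454) = (-240724 + 18*(-95)) + (-454)² = (-240724 - 1710) + 206116 = -242434 + 206116 = -36318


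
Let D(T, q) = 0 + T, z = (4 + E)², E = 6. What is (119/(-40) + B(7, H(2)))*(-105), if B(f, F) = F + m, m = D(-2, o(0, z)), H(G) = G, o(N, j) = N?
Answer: 2499/8 ≈ 312.38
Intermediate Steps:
z = 100 (z = (4 + 6)² = 10² = 100)
D(T, q) = T
m = -2
B(f, F) = -2 + F (B(f, F) = F - 2 = -2 + F)
(119/(-40) + B(7, H(2)))*(-105) = (119/(-40) + (-2 + 2))*(-105) = (119*(-1/40) + 0)*(-105) = (-119/40 + 0)*(-105) = -119/40*(-105) = 2499/8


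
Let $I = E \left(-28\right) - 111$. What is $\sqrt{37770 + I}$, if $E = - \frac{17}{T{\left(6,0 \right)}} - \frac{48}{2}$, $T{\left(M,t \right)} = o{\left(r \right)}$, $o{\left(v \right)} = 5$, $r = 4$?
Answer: $\frac{\sqrt{960655}}{5} \approx 196.03$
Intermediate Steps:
$T{\left(M,t \right)} = 5$
$E = - \frac{137}{5}$ ($E = - \frac{17}{5} - \frac{48}{2} = \left(-17\right) \frac{1}{5} - 24 = - \frac{17}{5} - 24 = - \frac{137}{5} \approx -27.4$)
$I = \frac{3281}{5}$ ($I = \left(- \frac{137}{5}\right) \left(-28\right) - 111 = \frac{3836}{5} - 111 = \frac{3281}{5} \approx 656.2$)
$\sqrt{37770 + I} = \sqrt{37770 + \frac{3281}{5}} = \sqrt{\frac{192131}{5}} = \frac{\sqrt{960655}}{5}$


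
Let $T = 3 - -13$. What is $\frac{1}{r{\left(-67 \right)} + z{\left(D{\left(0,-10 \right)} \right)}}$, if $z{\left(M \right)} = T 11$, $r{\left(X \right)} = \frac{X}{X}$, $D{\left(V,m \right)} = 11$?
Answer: $\frac{1}{177} \approx 0.0056497$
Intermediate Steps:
$T = 16$ ($T = 3 + 13 = 16$)
$r{\left(X \right)} = 1$
$z{\left(M \right)} = 176$ ($z{\left(M \right)} = 16 \cdot 11 = 176$)
$\frac{1}{r{\left(-67 \right)} + z{\left(D{\left(0,-10 \right)} \right)}} = \frac{1}{1 + 176} = \frac{1}{177}$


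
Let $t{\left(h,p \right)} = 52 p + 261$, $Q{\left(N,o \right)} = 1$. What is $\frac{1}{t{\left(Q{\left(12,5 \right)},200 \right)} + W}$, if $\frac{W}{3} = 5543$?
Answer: $\frac{1}{27290} \approx 3.6643 \cdot 10^{-5}$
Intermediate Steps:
$W = 16629$ ($W = 3 \cdot 5543 = 16629$)
$t{\left(h,p \right)} = 261 + 52 p$
$\frac{1}{t{\left(Q{\left(12,5 \right)},200 \right)} + W} = \frac{1}{\left(261 + 52 \cdot 200\right) + 16629} = \frac{1}{\left(261 + 10400\right) + 16629} = \frac{1}{10661 + 16629} = \frac{1}{27290}$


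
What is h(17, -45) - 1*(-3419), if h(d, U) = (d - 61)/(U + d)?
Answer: 23944/7 ≈ 3420.6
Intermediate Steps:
h(d, U) = (-61 + d)/(U + d)
h(17, -45) - 1*(-3419) = (-61 + 17)/(-45 + 17) - 1*(-3419) = -44/(-28) + 3419 = -1/28*(-44) + 3419 = 11/7 + 3419 = 23944/7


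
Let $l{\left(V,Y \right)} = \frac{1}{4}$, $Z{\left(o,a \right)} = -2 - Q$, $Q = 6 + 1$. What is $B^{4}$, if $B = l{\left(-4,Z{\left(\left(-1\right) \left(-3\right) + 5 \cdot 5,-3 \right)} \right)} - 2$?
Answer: $\frac{2401}{256} \approx 9.3789$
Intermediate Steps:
$Q = 7$
$Z{\left(o,a \right)} = -9$ ($Z{\left(o,a \right)} = -2 - 7 = -9$)
$l{\left(V,Y \right)} = \frac{1}{4}$
$B = - \frac{7}{4}$ ($B = \frac{1}{4} - 2 = - \frac{7}{4} \approx -1.75$)
$B^{4} = \left(- \frac{7}{4}\right)^{4} = \frac{2401}{256}$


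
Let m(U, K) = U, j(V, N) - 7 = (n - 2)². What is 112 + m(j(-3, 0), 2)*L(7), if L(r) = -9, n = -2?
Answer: -95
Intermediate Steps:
j(V, N) = 23 (j(V, N) = 7 + (-2 - 2)² = 7 + (-4)² = 7 + 16 = 23)
112 + m(j(-3, 0), 2)*L(7) = 112 + 23*(-9) = 112 - 207 = -95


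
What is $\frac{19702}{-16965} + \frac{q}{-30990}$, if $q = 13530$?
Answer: $- \frac{28003381}{17524845} \approx -1.5979$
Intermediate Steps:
$\frac{19702}{-16965} + \frac{q}{-30990} = \frac{19702}{-16965} + \frac{13530}{-30990} = 19702 \left(- \frac{1}{16965}\right) + 13530 \left(- \frac{1}{30990}\right) = - \frac{19702}{16965} - \frac{451}{1033} = - \frac{28003381}{17524845}$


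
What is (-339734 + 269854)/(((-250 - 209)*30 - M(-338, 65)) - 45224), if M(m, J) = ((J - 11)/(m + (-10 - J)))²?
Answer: 5959680860/5031275251 ≈ 1.1845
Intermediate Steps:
M(m, J) = (-11 + J)²/(-10 + m - J)² (M(m, J) = ((-11 + J)/(-10 + m - J))² = (-11 + J)²/(-10 + m - J)²)
(-339734 + 269854)/(((-250 - 209)*30 - M(-338, 65)) - 45224) = (-339734 + 269854)/(((-250 - 209)*30 - (-11 + 65)²/(10 + 65 - 1*(-338))²) - 45224) = -69880/((-459*30 - 54²/(10 + 65 + 338)²) - 45224) = -69880/((-13770 - 2916/413²) - 45224) = -69880/((-13770 - 2916/170569) - 45224) = -69880/(-2348738046/170569 - 45224) = -69880/(-10062550502/170569) = -69880*(-170569/10062550502) = 5959680860/5031275251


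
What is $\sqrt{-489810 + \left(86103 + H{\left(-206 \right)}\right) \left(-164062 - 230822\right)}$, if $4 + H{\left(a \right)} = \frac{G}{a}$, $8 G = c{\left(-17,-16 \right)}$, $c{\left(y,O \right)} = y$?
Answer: $\frac{i \sqrt{1442807509346607}}{206} \approx 1.8439 \cdot 10^{5} i$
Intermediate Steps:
$G = - \frac{17}{8}$ ($G = \frac{1}{8} \left(-17\right) = - \frac{17}{8} \approx -2.125$)
$H{\left(a \right)} = -4 - \frac{17}{8 a}$
$\sqrt{-489810 + \left(86103 + H{\left(-206 \right)}\right) \left(-164062 - 230822\right)} = \sqrt{-489810 + \left(86103 - \left(4 + \frac{17}{8 \left(-206\right)}\right)\right) \left(-164062 - 230822\right)} = \sqrt{-489810 + \left(86103 - \frac{6575}{1648}\right) \left(-394884\right)} = \sqrt{-489810 + \frac{141891169}{1648} \left(-394884\right)} = \sqrt{-489810 - \frac{14007638094849}{412}} = \sqrt{- \frac{14007839896569}{412}} = \frac{i \sqrt{1442807509346607}}{206}$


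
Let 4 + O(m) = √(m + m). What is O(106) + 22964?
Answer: 22960 + 2*√53 ≈ 22975.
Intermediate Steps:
O(m) = -4 + √2*√m (O(m) = -4 + √(m + m) = -4 + √(2*m) = -4 + √2*√m)
O(106) + 22964 = (-4 + √2*√106) + 22964 = (-4 + 2*√53) + 22964 = 22960 + 2*√53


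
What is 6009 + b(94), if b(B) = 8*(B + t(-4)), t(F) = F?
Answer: 6729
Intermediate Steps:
b(B) = -32 + 8*B (b(B) = 8*(B - 4) = 8*(-4 + B) = -32 + 8*B)
6009 + b(94) = 6009 + (-32 + 8*94) = 6009 + (-32 + 752) = 6009 + 720 = 6729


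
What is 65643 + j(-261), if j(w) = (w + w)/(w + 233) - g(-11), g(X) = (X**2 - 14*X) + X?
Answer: 915567/14 ≈ 65398.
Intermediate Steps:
g(X) = X**2 - 13*X
j(w) = -264 + 2*w/(233 + w) (j(w) = (w + w)/(w + 233) - (-11)*(-13 - 11) = (2*w)/(233 + w) - (-11)*(-24) = 2*w/(233 + w) - 1*264 = 2*w/(233 + w) - 264 = -264 + 2*w/(233 + w))
65643 + j(-261) = 65643 + 2*(-30756 - 131*(-261))/(233 - 261) = 65643 + 2*(-30756 + 34191)/(-28) = 65643 + 2*(-1/28)*3435 = 65643 - 3435/14 = 915567/14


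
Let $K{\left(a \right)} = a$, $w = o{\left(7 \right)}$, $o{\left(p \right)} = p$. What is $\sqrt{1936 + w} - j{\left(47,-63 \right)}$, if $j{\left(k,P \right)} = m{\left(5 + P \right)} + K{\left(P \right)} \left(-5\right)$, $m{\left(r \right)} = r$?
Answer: $-257 + \sqrt{1943} \approx -212.92$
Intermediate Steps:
$w = 7$
$j{\left(k,P \right)} = 5 - 4 P$ ($j{\left(k,P \right)} = \left(5 + P\right) + P \left(-5\right) = \left(5 + P\right) - 5 P = 5 - 4 P$)
$\sqrt{1936 + w} - j{\left(47,-63 \right)} = \sqrt{1936 + 7} - \left(5 - -252\right) = \sqrt{1943} - \left(5 + 252\right) = \sqrt{1943} - 257 = -257 + \sqrt{1943}$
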